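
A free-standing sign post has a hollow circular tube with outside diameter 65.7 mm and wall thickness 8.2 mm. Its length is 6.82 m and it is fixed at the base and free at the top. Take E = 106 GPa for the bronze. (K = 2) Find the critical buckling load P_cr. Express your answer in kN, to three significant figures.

Inner diameter d_i = 65.7 − 2×8.2 = 49.30 mm
I = π(d_o⁴ − d_i⁴)/64 = π(65.7⁴ − 49.30⁴)/64 = 6.246×10^5 mm⁴
I = 6.246×10^5 mm⁴ = 6.246×10^-7 m⁴
Effective length L_e = K·L = 2 × 6.82 = 13.64 m
P_cr = π²EI / L_e² = π² × 106×10⁹ × 6.246×10^-7 / 13.64² = 3.512×10^3 N

P_cr ≈ 3.51 kN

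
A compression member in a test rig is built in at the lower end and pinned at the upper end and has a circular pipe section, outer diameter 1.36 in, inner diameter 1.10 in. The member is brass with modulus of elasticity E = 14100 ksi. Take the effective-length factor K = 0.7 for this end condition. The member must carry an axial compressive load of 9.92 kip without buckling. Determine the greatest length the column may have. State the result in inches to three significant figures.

L_max ≈ 52.4 in

d_o = 1.36 in, d_i = 1.10 in
I = π(d_o⁴ − d_i⁴)/64 = π(1.36⁴ − 1.100⁴)/64 = 9.606×10^-2 in⁴
At the buckling limit P_cr = P = 9.920×10^3 lb
From P_cr = π²EI/(K·L)²:  L = (1/K)·√(π²EI/P_cr) = (1/0.7)·√(π²×1.41×10^7×9.606×10^-2/9.920×10^3)
L = 52.4 in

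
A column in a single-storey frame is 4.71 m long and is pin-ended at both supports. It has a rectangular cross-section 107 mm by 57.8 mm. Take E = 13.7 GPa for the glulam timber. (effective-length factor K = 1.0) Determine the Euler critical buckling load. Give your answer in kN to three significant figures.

P_cr ≈ 10.5 kN

Buckling occurs about the weak axis: I_min = h·b³/12 with b = 57.8 mm (the shorter side).
I_min = 107×57.8³/12 = 1.722×10^6 mm⁴
I = 1.722×10^6 mm⁴ = 1.722×10^-6 m⁴
Effective length L_e = K·L = 1 × 4.71 = 4.710 m
P_cr = π²EI / L_e² = π² × 13.7×10⁹ × 1.722×10^-6 / 4.710² = 1.049×10^4 N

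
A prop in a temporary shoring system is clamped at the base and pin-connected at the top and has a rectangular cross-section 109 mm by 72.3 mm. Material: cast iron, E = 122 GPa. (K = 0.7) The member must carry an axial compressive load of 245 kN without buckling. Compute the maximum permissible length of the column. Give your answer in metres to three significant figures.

Buckling occurs about the weak axis: I_min = h·b³/12 with b = 72.3 mm (the shorter side).
I_min = 109×72.3³/12 = 3.433×10^6 mm⁴
I = 3.433×10^-6 m⁴
At the buckling limit P_cr = P = 2.450×10^5 N
From P_cr = π²EI/(K·L)²:  L = (1/K)·√(π²EI/P_cr) = (1/0.7)·√(π²×1.22×10^11×3.433×10^-6/2.450×10^5)
L = 5.87 m

L_max ≈ 5.87 m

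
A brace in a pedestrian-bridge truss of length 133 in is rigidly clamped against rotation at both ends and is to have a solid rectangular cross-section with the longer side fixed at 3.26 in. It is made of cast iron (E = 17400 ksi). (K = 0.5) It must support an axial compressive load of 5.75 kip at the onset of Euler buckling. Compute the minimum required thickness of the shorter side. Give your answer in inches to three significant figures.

b ≈ 0.817 in

L_e = K·L = 0.5 × 133 = 66.50 in
Required I = P_cr·L_e²/(π²E) = 5.750×10^3 × 66.50² / (π² × 1.74×10^7) = 0.1481 in⁴
Rectangle, weak axis: I_min = h·b³/12 with h = 3.26 in fixed  ⇒  b = (12I/h)^(1/3) = 0.817 in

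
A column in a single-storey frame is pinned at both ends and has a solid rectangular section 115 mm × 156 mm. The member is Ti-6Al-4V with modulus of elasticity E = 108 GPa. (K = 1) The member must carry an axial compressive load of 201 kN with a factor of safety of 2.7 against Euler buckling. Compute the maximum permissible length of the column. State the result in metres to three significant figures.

Buckling occurs about the weak axis: I_min = h·b³/12 with b = 115 mm (the shorter side).
I_min = 156×115³/12 = 1.977×10^7 mm⁴
I = 1.977×10^-5 m⁴
Required critical load P_cr = n·P = 2.7 × 201 = 542.7 kN = 5.427×10^5 N
From P_cr = π²EI/(K·L)²:  L = (1/K)·√(π²EI/P_cr) = (1/1)·√(π²×1.08×10^11×1.977×10^-5/5.427×10^5)
L = 6.23 m

L_max ≈ 6.23 m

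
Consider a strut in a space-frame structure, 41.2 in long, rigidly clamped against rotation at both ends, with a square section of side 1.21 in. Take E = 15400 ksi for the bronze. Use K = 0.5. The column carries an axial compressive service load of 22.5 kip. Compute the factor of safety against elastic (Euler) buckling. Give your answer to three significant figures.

I = a⁴/12 = 1.21⁴/12 = 0.1786 in⁴
Effective length L_e = K·L = 0.5 × 41.2 = 20.60 in
P_cr = π²EI / L_e² = π² × 15400×10³ × 0.1786 / 20.60² = 6.398×10^4 lb
Factor of safety n = P_cr / P = 63.980 / 22.5 = 2.84

n ≈ 2.84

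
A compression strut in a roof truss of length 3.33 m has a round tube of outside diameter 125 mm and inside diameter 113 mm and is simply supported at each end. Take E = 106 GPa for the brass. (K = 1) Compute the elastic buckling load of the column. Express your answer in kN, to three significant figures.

P_cr ≈ 376 kN

d_o = 125 mm, d_i = 113 mm
I = π(d_o⁴ − d_i⁴)/64 = π(125⁴ − 113.0⁴)/64 = 3.981×10^6 mm⁴
I = 3.981×10^6 mm⁴ = 3.981×10^-6 m⁴
Effective length L_e = K·L = 1 × 3.33 = 3.330 m
P_cr = π²EI / L_e² = π² × 106×10⁹ × 3.981×10^-6 / 3.330² = 3.756×10^5 N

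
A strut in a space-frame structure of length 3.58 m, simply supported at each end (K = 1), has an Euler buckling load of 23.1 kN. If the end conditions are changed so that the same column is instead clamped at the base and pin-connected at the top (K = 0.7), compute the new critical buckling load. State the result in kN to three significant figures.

P_cr ≈ 47.1 kN

P_cr ∝ 1/K², so P_cr,new = P_cr,old × (K_old/K_new)² = 23.1 × (1/0.7)²
= 23.1 × 2.041 = 47.1 kN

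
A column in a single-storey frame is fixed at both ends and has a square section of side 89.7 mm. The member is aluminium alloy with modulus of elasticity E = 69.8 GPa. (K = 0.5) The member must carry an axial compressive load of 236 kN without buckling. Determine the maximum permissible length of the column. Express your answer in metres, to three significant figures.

I = a⁴/12 = 89.7⁴/12 = 5.395×10^6 mm⁴
I = 5.395×10^-6 m⁴
At the buckling limit P_cr = P = 2.360×10^5 N
From P_cr = π²EI/(K·L)²:  L = (1/K)·√(π²EI/P_cr) = (1/0.5)·√(π²×6.98×10^10×5.395×10^-6/2.360×10^5)
L = 7.94 m

L_max ≈ 7.94 m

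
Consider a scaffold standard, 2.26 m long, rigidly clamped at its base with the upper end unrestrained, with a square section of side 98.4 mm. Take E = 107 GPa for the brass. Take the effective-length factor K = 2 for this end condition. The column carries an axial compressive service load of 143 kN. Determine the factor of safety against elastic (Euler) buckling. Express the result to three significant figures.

n ≈ 2.82

I = a⁴/12 = 98.4⁴/12 = 7.813×10^6 mm⁴
I = 7.813×10^6 mm⁴ = 7.813×10^-6 m⁴
Effective length L_e = K·L = 2 × 2.26 = 4.520 m
P_cr = π²EI / L_e² = π² × 107×10⁹ × 7.813×10^-6 / 4.520² = 4.038×10^5 N
Factor of safety n = P_cr / P = 403.84 / 143 = 2.82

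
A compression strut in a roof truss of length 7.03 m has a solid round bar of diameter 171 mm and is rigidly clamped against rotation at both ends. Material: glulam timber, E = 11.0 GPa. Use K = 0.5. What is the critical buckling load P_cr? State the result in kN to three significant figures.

P_cr ≈ 369 kN

I = πd⁴/64 = π×171⁴/64 = 4.197×10^7 mm⁴
I = 4.197×10^7 mm⁴ = 4.197×10^-5 m⁴
Effective length L_e = K·L = 0.5 × 7.03 = 3.515 m
P_cr = π²EI / L_e² = π² × 11.0×10⁹ × 4.197×10^-5 / 3.515² = 3.688×10^5 N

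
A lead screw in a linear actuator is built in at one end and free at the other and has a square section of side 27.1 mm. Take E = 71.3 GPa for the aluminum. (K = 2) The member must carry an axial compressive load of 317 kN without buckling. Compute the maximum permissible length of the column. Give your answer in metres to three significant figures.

I = a⁴/12 = 27.1⁴/12 = 4.495×10^4 mm⁴
I = 4.495×10^-8 m⁴
At the buckling limit P_cr = P = 3.170×10^5 N
From P_cr = π²EI/(K·L)²:  L = (1/K)·√(π²EI/P_cr) = (1/2)·√(π²×7.13×10^10×4.495×10^-8/3.170×10^5)
L = 0.158 m

L_max ≈ 0.158 m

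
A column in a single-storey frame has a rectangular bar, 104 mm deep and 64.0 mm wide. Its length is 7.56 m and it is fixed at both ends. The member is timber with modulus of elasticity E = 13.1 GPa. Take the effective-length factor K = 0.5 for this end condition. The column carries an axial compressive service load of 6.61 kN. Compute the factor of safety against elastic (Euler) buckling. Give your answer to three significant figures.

n ≈ 3.11

Buckling occurs about the weak axis: I_min = h·b³/12 with b = 64.0 mm (the shorter side).
I_min = 104×64.0³/12 = 2.272×10^6 mm⁴
I = 2.272×10^6 mm⁴ = 2.272×10^-6 m⁴
Effective length L_e = K·L = 0.5 × 7.56 = 3.780 m
P_cr = π²EI / L_e² = π² × 13.1×10⁹ × 2.272×10^-6 / 3.780² = 2.056×10^4 N
Factor of safety n = P_cr / P = 20.558 / 6.61 = 3.11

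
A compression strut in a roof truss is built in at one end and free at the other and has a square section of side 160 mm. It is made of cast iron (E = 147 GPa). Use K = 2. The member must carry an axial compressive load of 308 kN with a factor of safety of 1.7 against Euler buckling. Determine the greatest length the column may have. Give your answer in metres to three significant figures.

L_max ≈ 6.15 m

I = a⁴/12 = 160⁴/12 = 5.461×10^7 mm⁴
I = 5.461×10^-5 m⁴
Required critical load P_cr = n·P = 1.7 × 308 = 523.6 kN = 5.236×10^5 N
From P_cr = π²EI/(K·L)²:  L = (1/K)·√(π²EI/P_cr) = (1/2)·√(π²×1.47×10^11×5.461×10^-5/5.236×10^5)
L = 6.15 m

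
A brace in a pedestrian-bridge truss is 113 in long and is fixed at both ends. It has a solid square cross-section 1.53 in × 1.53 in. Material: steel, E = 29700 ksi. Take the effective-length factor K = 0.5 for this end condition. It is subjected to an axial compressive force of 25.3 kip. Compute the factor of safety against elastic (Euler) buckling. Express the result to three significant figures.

n ≈ 1.66

I = a⁴/12 = 1.53⁴/12 = 0.4567 in⁴
Effective length L_e = K·L = 0.5 × 113 = 56.50 in
P_cr = π²EI / L_e² = π² × 29700×10³ × 0.4567 / 56.50² = 4.193×10^4 lb
Factor of safety n = P_cr / P = 41.932 / 25.3 = 1.66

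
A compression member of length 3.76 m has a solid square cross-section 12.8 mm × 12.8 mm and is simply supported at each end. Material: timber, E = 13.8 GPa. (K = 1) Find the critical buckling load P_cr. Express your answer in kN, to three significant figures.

P_cr ≈ 0.0216 kN

I = a⁴/12 = 12.8⁴/12 = 2.237×10^3 mm⁴
I = 2.237×10^3 mm⁴ = 2.237×10^-9 m⁴
Effective length L_e = K·L = 1 × 3.76 = 3.760 m
P_cr = π²EI / L_e² = π² × 13.8×10⁹ × 2.237×10^-9 / 3.760² = 21.55 N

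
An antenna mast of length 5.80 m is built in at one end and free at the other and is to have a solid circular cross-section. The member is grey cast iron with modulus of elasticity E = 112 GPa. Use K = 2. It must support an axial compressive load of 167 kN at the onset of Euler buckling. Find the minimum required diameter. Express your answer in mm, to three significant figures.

d ≈ 143 mm

L_e = K·L = 2 × 5.80 = 11.60 m
Required I = P_cr·L_e²/(π²E) = 1.670×10^5 × 11.60² / (π² × 1.12×10^11) = 2.033×10^-5 m⁴
I_req = 2.033×10^7 mm⁴
Solid circle: I = πd⁴/64  ⇒  d = (64I/π)^(1/4) = (64×2.033×10^7/π)^(1/4) = 143 mm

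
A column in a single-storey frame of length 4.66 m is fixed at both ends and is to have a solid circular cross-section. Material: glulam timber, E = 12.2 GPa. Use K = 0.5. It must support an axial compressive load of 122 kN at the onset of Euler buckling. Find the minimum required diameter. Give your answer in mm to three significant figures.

d ≈ 103 mm

L_e = K·L = 0.5 × 4.66 = 2.330 m
Required I = P_cr·L_e²/(π²E) = 1.220×10^5 × 2.330² / (π² × 1.22×10^10) = 5.501×10^-6 m⁴
I_req = 5.501×10^6 mm⁴
Solid circle: I = πd⁴/64  ⇒  d = (64I/π)^(1/4) = (64×5.501×10^6/π)^(1/4) = 103 mm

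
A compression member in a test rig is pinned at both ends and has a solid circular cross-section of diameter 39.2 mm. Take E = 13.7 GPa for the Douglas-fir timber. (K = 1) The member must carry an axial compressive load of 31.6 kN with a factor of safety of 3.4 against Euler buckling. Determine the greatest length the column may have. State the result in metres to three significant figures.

I = πd⁴/64 = π×39.2⁴/64 = 1.159×10^5 mm⁴
I = 1.159×10^-7 m⁴
Required critical load P_cr = n·P = 3.4 × 31.6 = 107.4 kN = 1.074×10^5 N
From P_cr = π²EI/(K·L)²:  L = (1/K)·√(π²EI/P_cr) = (1/1)·√(π²×1.37×10^10×1.159×10^-7/1.074×10^5)
L = 0.382 m

L_max ≈ 0.382 m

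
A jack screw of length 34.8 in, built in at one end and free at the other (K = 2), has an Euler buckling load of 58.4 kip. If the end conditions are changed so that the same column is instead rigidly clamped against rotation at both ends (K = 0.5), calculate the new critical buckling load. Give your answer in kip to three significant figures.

P_cr ∝ 1/K², so P_cr,new = P_cr,old × (K_old/K_new)² = 58.4 × (2/0.5)²
= 58.4 × 16.00 = 934 kip

P_cr ≈ 934 kip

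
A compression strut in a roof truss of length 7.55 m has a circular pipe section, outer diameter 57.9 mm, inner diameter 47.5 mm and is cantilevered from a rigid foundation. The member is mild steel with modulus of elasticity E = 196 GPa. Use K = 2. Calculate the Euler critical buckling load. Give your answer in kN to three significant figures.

d_o = 57.9 mm, d_i = 47.5 mm
I = π(d_o⁴ − d_i⁴)/64 = π(57.9⁴ − 47.50⁴)/64 = 3.018×10^5 mm⁴
I = 3.018×10^5 mm⁴ = 3.018×10^-7 m⁴
Effective length L_e = K·L = 2 × 7.55 = 15.10 m
P_cr = π²EI / L_e² = π² × 196×10⁹ × 3.018×10^-7 / 15.10² = 2.560×10^3 N

P_cr ≈ 2.56 kN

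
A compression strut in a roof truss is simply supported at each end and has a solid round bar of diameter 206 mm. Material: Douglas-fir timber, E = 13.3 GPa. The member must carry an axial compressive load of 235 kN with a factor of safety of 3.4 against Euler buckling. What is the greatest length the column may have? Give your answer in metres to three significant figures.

I = πd⁴/64 = π×206⁴/64 = 8.840×10^7 mm⁴
I = 8.840×10^-5 m⁴
Required critical load P_cr = n·P = 3.4 × 235 = 799.0 kN = 7.990×10^5 N
From P_cr = π²EI/(K·L)²:  L = (1/K)·√(π²EI/P_cr) = (1/1)·√(π²×1.33×10^10×8.840×10^-5/7.990×10^5)
L = 3.81 m

L_max ≈ 3.81 m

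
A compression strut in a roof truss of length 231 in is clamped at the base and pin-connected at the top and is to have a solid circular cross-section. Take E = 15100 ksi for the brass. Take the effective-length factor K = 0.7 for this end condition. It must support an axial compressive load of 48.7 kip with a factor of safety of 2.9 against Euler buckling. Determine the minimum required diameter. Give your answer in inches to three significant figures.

d ≈ 4.74 in

Required P_cr = n·P = 2.9 × 48.7 = 141.2 kip
L_e = K·L = 0.7 × 231 = 161.7 in
Required I = P_cr·L_e²/(π²E) = 1.412×10^5 × 161.7² / (π² × 1.51×10^7) = 24.78 in⁴
Solid circle: I = πd⁴/64  ⇒  d = (64I/π)^(1/4) = (64×24.78/π)^(1/4) = 4.74 in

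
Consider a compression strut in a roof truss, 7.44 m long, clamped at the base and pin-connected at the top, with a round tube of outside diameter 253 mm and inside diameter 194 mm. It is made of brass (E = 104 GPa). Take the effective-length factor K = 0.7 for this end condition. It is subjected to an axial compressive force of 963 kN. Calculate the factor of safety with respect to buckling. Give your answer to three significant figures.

n ≈ 5.17

d_o = 253 mm, d_i = 194 mm
I = π(d_o⁴ − d_i⁴)/64 = π(253⁴ − 194.0⁴)/64 = 1.316×10^8 mm⁴
I = 1.316×10^8 mm⁴ = 1.316×10^-4 m⁴
Effective length L_e = K·L = 0.7 × 7.44 = 5.208 m
P_cr = π²EI / L_e² = π² × 104×10⁹ × 1.316×10^-4 / 5.208² = 4.980×10^6 N
Factor of safety n = P_cr / P = 4979.7 / 963 = 5.17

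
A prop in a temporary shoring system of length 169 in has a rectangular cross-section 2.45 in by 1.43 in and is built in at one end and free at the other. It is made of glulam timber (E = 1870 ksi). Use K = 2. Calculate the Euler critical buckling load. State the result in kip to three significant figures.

P_cr ≈ 0.0964 kip

Buckling occurs about the weak axis: I_min = h·b³/12 with b = 1.43 in (the shorter side).
I_min = 2.45×1.43³/12 = 0.5970 in⁴
Effective length L_e = K·L = 2 × 169 = 338.0 in
P_cr = π²EI / L_e² = π² × 1870×10³ × 0.5970 / 338.0² = 96.45 lb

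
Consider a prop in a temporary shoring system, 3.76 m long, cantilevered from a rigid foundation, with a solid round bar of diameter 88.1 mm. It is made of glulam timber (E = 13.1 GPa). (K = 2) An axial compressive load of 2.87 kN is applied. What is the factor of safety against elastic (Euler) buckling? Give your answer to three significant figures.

n ≈ 2.36

I = πd⁴/64 = π×88.1⁴/64 = 2.957×10^6 mm⁴
I = 2.957×10^6 mm⁴ = 2.957×10^-6 m⁴
Effective length L_e = K·L = 2 × 3.76 = 7.520 m
P_cr = π²EI / L_e² = π² × 13.1×10⁹ × 2.957×10^-6 / 7.520² = 6.761×10^3 N
Factor of safety n = P_cr / P = 6.7610 / 2.87 = 2.36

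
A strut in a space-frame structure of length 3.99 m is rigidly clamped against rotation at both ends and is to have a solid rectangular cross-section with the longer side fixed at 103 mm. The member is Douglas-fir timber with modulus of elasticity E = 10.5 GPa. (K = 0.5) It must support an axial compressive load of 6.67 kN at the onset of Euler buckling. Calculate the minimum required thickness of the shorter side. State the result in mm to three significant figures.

L_e = K·L = 0.5 × 3.99 = 1.995 m
Required I = P_cr·L_e²/(π²E) = 6.670×10^3 × 1.995² / (π² × 1.05×10^10) = 2.562×10^-7 m⁴
I_req = 2.562×10^5 mm⁴
Rectangle, weak axis: I_min = h·b³/12 with h = 103 mm fixed  ⇒  b = (12I/h)^(1/3) = 31.0 mm

b ≈ 31.0 mm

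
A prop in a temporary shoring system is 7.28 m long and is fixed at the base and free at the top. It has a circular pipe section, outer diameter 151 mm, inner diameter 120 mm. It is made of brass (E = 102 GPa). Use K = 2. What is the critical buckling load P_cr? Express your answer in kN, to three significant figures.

d_o = 151 mm, d_i = 120 mm
I = π(d_o⁴ − d_i⁴)/64 = π(151⁴ − 120.0⁴)/64 = 1.534×10^7 mm⁴
I = 1.534×10^7 mm⁴ = 1.534×10^-5 m⁴
Effective length L_e = K·L = 2 × 7.28 = 14.56 m
P_cr = π²EI / L_e² = π² × 102×10⁹ × 1.534×10^-5 / 14.56² = 7.285×10^4 N

P_cr ≈ 72.9 kN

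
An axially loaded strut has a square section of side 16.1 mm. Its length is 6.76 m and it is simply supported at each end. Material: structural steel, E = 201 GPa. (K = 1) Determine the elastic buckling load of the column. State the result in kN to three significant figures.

I = a⁴/12 = 16.1⁴/12 = 5.599×10^3 mm⁴
I = 5.599×10^3 mm⁴ = 5.599×10^-9 m⁴
Effective length L_e = K·L = 1 × 6.76 = 6.760 m
P_cr = π²EI / L_e² = π² × 201×10⁹ × 5.599×10^-9 / 6.760² = 243.1 N

P_cr ≈ 0.243 kN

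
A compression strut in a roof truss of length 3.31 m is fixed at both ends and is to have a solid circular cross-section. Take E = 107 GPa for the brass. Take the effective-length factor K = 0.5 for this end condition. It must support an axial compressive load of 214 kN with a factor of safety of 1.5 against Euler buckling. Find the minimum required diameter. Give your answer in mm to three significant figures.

Required P_cr = n·P = 1.5 × 214 = 321.0 kN
L_e = K·L = 0.5 × 3.31 = 1.655 m
Required I = P_cr·L_e²/(π²E) = 3.210×10^5 × 1.655² / (π² × 1.07×10^11) = 8.326×10^-7 m⁴
I_req = 8.326×10^5 mm⁴
Solid circle: I = πd⁴/64  ⇒  d = (64I/π)^(1/4) = (64×8.326×10^5/π)^(1/4) = 64.2 mm

d ≈ 64.2 mm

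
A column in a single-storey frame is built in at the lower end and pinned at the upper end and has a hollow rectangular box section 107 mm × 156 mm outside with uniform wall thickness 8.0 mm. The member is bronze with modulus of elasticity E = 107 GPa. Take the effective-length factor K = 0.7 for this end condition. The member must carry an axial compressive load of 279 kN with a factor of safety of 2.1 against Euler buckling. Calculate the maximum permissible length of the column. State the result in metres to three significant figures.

L_max ≈ 5.12 m

Inner dimensions: h_i = 156 − 2×8.0 = 140.0 mm, b_i = 107 − 2×8.0 = 91.00 mm
Weak-axis I_min = (h_o·b_o³ − h_i·b_i³)/12 with b_o = 107, b_i = 91.00 mm (shorter outer/inner sides).
I_min = (156×107³ − 140.0×91.00³)/12 = 7.134×10^6 mm⁴
I = 7.134×10^-6 m⁴
Required critical load P_cr = n·P = 2.1 × 279 = 585.9 kN = 5.859×10^5 N
From P_cr = π²EI/(K·L)²:  L = (1/K)·√(π²EI/P_cr) = (1/0.7)·√(π²×1.07×10^11×7.134×10^-6/5.859×10^5)
L = 5.12 m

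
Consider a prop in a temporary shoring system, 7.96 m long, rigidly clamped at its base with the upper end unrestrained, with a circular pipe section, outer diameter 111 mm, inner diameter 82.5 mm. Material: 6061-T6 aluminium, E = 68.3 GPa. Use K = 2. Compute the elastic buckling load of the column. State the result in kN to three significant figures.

P_cr ≈ 13.8 kN

d_o = 111 mm, d_i = 82.5 mm
I = π(d_o⁴ − d_i⁴)/64 = π(111⁴ − 82.50⁴)/64 = 5.178×10^6 mm⁴
I = 5.178×10^6 mm⁴ = 5.178×10^-6 m⁴
Effective length L_e = K·L = 2 × 7.96 = 15.92 m
P_cr = π²EI / L_e² = π² × 68.3×10⁹ × 5.178×10^-6 / 15.92² = 1.377×10^4 N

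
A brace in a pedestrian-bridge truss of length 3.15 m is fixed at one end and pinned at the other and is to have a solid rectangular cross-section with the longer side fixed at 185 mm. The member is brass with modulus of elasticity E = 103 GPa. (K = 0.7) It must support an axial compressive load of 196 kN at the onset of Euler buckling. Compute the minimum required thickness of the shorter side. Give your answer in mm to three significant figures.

b ≈ 39.3 mm

L_e = K·L = 0.7 × 3.15 = 2.205 m
Required I = P_cr·L_e²/(π²E) = 1.960×10^5 × 2.205² / (π² × 1.03×10^11) = 9.374×10^-7 m⁴
I_req = 9.374×10^5 mm⁴
Rectangle, weak axis: I_min = h·b³/12 with h = 185 mm fixed  ⇒  b = (12I/h)^(1/3) = 39.3 mm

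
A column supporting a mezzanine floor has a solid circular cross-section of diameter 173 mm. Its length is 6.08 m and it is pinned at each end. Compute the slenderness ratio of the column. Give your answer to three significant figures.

λ ≈ 141

I = πd⁴/64 = π×173⁴/64 = 4.397×10^7 mm⁴
A = 2.351×10^4 mm²;  r_min = √(I/A) = √(4.397×10^7/2.351×10^4) = 43.25 mm
L_e = K·L = 1 × 6.08 m = 6.080 m = 6080.0 mm
λ = L_e / r_min = 6080.0 / 43.25 = 141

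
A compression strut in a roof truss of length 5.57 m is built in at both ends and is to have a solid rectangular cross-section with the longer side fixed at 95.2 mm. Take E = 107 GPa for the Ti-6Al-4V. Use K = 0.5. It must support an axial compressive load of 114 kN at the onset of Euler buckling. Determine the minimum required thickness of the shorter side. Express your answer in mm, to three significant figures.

b ≈ 47.3 mm

L_e = K·L = 0.5 × 5.57 = 2.785 m
Required I = P_cr·L_e²/(π²E) = 1.140×10^5 × 2.785² / (π² × 1.07×10^11) = 8.373×10^-7 m⁴
I_req = 8.373×10^5 mm⁴
Rectangle, weak axis: I_min = h·b³/12 with h = 95.2 mm fixed  ⇒  b = (12I/h)^(1/3) = 47.3 mm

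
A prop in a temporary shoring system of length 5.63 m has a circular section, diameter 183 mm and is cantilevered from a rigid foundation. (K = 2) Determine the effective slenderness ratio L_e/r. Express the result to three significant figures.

λ ≈ 246

I = πd⁴/64 = π×183⁴/64 = 5.505×10^7 mm⁴
A = 2.630×10^4 mm²;  r_min = √(I/A) = √(5.505×10^7/2.630×10^4) = 45.75 mm
L_e = K·L = 2 × 5.63 m = 11.26 m = 11260 mm
λ = L_e / r_min = 11260 / 45.75 = 246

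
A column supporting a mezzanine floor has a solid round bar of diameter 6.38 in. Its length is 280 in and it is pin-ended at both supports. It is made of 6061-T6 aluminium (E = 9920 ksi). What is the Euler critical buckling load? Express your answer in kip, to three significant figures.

P_cr ≈ 102 kip

I = πd⁴/64 = π×6.38⁴/64 = 81.33 in⁴
Effective length L_e = K·L = 1 × 280 = 280.0 in
P_cr = π²EI / L_e² = π² × 9920×10³ × 81.33 / 280.0² = 1.016×10^5 lb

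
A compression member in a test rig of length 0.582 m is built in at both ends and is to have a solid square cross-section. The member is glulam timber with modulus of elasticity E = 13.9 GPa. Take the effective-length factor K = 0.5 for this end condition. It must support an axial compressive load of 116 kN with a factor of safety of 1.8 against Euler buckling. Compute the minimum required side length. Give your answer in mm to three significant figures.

Required P_cr = n·P = 1.8 × 116 = 208.8 kN
L_e = K·L = 0.5 × 0.582 = 0.2910 m
Required I = P_cr·L_e²/(π²E) = 2.088×10^5 × 0.2910² / (π² × 1.39×10^10) = 1.289×10^-7 m⁴
I_req = 1.289×10^5 mm⁴
Solid square: I = a⁴/12  ⇒  a = (12I)^(1/4) = (12×1.289×10^5)^(1/4) = 35.3 mm

a ≈ 35.3 mm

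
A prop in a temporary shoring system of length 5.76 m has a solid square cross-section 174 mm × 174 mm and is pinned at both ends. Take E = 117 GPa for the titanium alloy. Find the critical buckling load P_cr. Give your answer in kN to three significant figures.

I = a⁴/12 = 174⁴/12 = 7.639×10^7 mm⁴
I = 7.639×10^7 mm⁴ = 7.639×10^-5 m⁴
Effective length L_e = K·L = 1 × 5.76 = 5.760 m
P_cr = π²EI / L_e² = π² × 117×10⁹ × 7.639×10^-5 / 5.760² = 2.659×10^6 N

P_cr ≈ 2660 kN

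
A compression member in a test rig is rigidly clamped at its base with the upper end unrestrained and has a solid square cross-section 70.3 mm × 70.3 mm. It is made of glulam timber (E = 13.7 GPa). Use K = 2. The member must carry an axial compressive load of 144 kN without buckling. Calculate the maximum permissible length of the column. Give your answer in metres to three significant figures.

L_max ≈ 0.691 m

I = a⁴/12 = 70.3⁴/12 = 2.035×10^6 mm⁴
I = 2.035×10^-6 m⁴
At the buckling limit P_cr = P = 1.440×10^5 N
From P_cr = π²EI/(K·L)²:  L = (1/K)·√(π²EI/P_cr) = (1/2)·√(π²×1.37×10^10×2.035×10^-6/1.440×10^5)
L = 0.691 m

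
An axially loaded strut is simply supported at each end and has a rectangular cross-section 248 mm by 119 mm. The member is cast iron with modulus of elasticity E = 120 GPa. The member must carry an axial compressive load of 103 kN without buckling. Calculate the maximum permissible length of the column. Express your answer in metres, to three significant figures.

Buckling occurs about the weak axis: I_min = h·b³/12 with b = 119 mm (the shorter side).
I_min = 248×119³/12 = 3.483×10^7 mm⁴
I = 3.483×10^-5 m⁴
At the buckling limit P_cr = P = 1.030×10^5 N
From P_cr = π²EI/(K·L)²:  L = (1/K)·√(π²EI/P_cr) = (1/1)·√(π²×1.20×10^11×3.483×10^-5/1.030×10^5)
L = 20.0 m

L_max ≈ 20.0 m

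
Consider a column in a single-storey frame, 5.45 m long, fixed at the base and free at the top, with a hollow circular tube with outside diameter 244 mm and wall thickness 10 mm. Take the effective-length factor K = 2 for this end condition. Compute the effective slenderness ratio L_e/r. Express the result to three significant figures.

λ ≈ 132

Inner diameter d_i = 244 − 2×10 = 224.0 mm
I = π(d_o⁴ − d_i⁴)/64 = π(244⁴ − 224.0⁴)/64 = 5.041×10^7 mm⁴
A = 7.351×10^3 mm²;  r_min = √(I/A) = √(5.041×10^7/7.351×10^3) = 82.81 mm
L_e = K·L = 2 × 5.45 m = 10.90 m = 10900 mm
λ = L_e / r_min = 10900 / 82.81 = 132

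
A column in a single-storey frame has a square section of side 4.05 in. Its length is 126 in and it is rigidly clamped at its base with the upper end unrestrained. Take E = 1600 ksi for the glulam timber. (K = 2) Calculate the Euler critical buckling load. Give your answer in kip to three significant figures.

I = a⁴/12 = 4.05⁴/12 = 22.42 in⁴
Effective length L_e = K·L = 2 × 126 = 252.0 in
P_cr = π²EI / L_e² = π² × 1600×10³ × 22.42 / 252.0² = 5.575×10^3 lb

P_cr ≈ 5.58 kip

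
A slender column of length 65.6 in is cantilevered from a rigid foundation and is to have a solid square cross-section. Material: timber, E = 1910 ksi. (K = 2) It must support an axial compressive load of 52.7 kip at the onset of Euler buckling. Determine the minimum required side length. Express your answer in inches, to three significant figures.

L_e = K·L = 2 × 65.6 = 131.2 in
Required I = P_cr·L_e²/(π²E) = 5.270×10^4 × 131.2² / (π² × 1.91×10^6) = 48.12 in⁴
Solid square: I = a⁴/12  ⇒  a = (12I)^(1/4) = (12×48.12)^(1/4) = 4.90 in

a ≈ 4.90 in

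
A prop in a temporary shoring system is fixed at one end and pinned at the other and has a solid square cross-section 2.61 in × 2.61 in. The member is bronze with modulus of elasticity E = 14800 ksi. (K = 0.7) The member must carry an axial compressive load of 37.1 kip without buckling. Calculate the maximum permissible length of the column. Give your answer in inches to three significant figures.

L_max ≈ 176 in

I = a⁴/12 = 2.61⁴/12 = 3.867 in⁴
At the buckling limit P_cr = P = 3.710×10^4 lb
From P_cr = π²EI/(K·L)²:  L = (1/K)·√(π²EI/P_cr) = (1/0.7)·√(π²×1.48×10^7×3.867/3.710×10^4)
L = 176 in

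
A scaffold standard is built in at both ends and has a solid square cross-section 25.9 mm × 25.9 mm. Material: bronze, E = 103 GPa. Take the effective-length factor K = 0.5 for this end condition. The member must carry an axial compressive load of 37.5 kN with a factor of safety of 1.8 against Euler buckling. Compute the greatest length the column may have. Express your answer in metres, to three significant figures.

L_max ≈ 1.50 m

I = a⁴/12 = 25.9⁴/12 = 3.750×10^4 mm⁴
I = 3.750×10^-8 m⁴
Required critical load P_cr = n·P = 1.8 × 37.5 = 67.50 kN = 6.750×10^4 N
From P_cr = π²EI/(K·L)²:  L = (1/K)·√(π²EI/P_cr) = (1/0.5)·√(π²×1.03×10^11×3.750×10^-8/6.750×10^4)
L = 1.50 m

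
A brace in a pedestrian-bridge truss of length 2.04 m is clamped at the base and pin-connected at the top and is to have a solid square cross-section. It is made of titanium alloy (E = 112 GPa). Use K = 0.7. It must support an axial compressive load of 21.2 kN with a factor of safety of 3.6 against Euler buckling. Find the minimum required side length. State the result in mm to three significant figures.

Required P_cr = n·P = 3.6 × 21.2 = 76.32 kN
L_e = K·L = 0.7 × 2.04 = 1.428 m
Required I = P_cr·L_e²/(π²E) = 7.632×10^4 × 1.428² / (π² × 1.12×10^11) = 1.408×10^-7 m⁴
I_req = 1.408×10^5 mm⁴
Solid square: I = a⁴/12  ⇒  a = (12I)^(1/4) = (12×1.408×10^5)^(1/4) = 36.1 mm

a ≈ 36.1 mm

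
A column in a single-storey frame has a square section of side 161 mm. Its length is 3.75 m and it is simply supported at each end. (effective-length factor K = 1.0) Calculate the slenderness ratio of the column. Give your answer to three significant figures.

For a square r = a/√12 = 161/√12 = 46.48 mm
L_e = K·L = 1 × 3.75 m = 3.750 m = 3750.0 mm
λ = L_e / r_min = 3750.0 / 46.48 = 80.7

λ ≈ 80.7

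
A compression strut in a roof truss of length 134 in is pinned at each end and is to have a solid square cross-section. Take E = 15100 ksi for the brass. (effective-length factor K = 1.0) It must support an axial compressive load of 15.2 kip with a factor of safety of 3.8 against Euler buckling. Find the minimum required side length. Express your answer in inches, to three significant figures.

a ≈ 3.02 in

Required P_cr = n·P = 3.8 × 15.2 = 57.76 kip
L_e = K·L = 1 × 134 = 134.0 in
Required I = P_cr·L_e²/(π²E) = 5.776×10^4 × 134.0² / (π² × 1.51×10^7) = 6.959 in⁴
Solid square: I = a⁴/12  ⇒  a = (12I)^(1/4) = (12×6.959)^(1/4) = 3.02 in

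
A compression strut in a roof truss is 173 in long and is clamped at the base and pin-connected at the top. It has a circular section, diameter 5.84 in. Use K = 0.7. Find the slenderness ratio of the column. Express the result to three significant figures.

λ ≈ 82.9

I = πd⁴/64 = π×5.84⁴/64 = 57.10 in⁴
A = 26.79 in²;  r_min = √(I/A) = √(57.10/26.79) = 1.460 in
L_e = K·L = 0.7 × 173 = 121.1 in
λ = L_e / r_min = 121.10 / 1.460 = 82.9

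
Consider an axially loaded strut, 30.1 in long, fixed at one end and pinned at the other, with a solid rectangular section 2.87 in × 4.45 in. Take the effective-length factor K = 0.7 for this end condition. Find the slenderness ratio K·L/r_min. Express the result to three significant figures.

For a rectangle r_min = b/√12 = 2.87/√12 = 0.8285 in
L_e = K·L = 0.7 × 30.1 = 21.07 in
λ = L_e / r_min = 21.070 / 0.8285 = 25.4

λ ≈ 25.4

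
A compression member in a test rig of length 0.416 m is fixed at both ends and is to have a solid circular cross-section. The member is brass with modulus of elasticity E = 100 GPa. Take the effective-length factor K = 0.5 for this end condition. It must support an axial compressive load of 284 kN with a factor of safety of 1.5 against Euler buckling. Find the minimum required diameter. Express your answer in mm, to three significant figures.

d ≈ 24.8 mm

Required P_cr = n·P = 1.5 × 284 = 426.0 kN
L_e = K·L = 0.5 × 0.416 = 0.2080 m
Required I = P_cr·L_e²/(π²E) = 4.260×10^5 × 0.2080² / (π² × 1.00×10^11) = 1.867×10^-8 m⁴
I_req = 1.867×10^4 mm⁴
Solid circle: I = πd⁴/64  ⇒  d = (64I/π)^(1/4) = (64×1.867×10^4/π)^(1/4) = 24.8 mm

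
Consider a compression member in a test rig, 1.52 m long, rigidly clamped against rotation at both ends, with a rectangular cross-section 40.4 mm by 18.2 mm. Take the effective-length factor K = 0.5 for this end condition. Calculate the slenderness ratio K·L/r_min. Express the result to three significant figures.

λ ≈ 145

For a rectangle r_min = b/√12 = 18.2/√12 = 5.254 mm
L_e = K·L = 0.5 × 1.52 m = 0.7600 m = 760.00 mm
λ = L_e / r_min = 760.00 / 5.254 = 145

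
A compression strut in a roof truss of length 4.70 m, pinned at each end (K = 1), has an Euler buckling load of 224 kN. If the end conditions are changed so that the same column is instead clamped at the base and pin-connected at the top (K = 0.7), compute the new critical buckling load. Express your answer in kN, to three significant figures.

P_cr ≈ 457 kN

P_cr ∝ 1/K², so P_cr,new = P_cr,old × (K_old/K_new)² = 224 × (1/0.7)²
= 224 × 2.041 = 457 kN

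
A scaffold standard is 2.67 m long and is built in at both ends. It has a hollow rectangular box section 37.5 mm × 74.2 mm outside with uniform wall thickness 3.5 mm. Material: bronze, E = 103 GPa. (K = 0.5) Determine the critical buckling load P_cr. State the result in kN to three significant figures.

Inner dimensions: h_i = 74.2 − 2×3.5 = 67.20 mm, b_i = 37.5 − 2×3.5 = 30.50 mm
Weak-axis I_min = (h_o·b_o³ − h_i·b_i³)/12 with b_o = 37.5, b_i = 30.50 mm (shorter outer/inner sides).
I_min = (74.2×37.5³ − 67.20×30.50³)/12 = 1.672×10^5 mm⁴
I = 1.672×10^5 mm⁴ = 1.672×10^-7 m⁴
Effective length L_e = K·L = 0.5 × 2.67 = 1.335 m
P_cr = π²EI / L_e² = π² × 103×10⁹ × 1.672×10^-7 / 1.335² = 9.536×10^4 N

P_cr ≈ 95.4 kN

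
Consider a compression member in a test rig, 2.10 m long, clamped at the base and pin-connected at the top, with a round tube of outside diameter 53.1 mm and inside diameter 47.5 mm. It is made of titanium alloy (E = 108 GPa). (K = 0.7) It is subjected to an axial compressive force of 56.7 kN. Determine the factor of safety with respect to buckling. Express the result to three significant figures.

n ≈ 1.22

d_o = 53.1 mm, d_i = 47.5 mm
I = π(d_o⁴ − d_i⁴)/64 = π(53.1⁴ − 47.50⁴)/64 = 1.404×10^5 mm⁴
I = 1.404×10^5 mm⁴ = 1.404×10^-7 m⁴
Effective length L_e = K·L = 0.7 × 2.10 = 1.470 m
P_cr = π²EI / L_e² = π² × 108×10⁹ × 1.404×10^-7 / 1.470² = 6.924×10^4 N
Factor of safety n = P_cr / P = 69.240 / 56.7 = 1.22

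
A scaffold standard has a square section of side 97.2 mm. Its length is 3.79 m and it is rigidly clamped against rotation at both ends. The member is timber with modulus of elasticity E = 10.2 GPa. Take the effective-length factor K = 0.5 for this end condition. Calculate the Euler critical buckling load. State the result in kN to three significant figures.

P_cr ≈ 209 kN

I = a⁴/12 = 97.2⁴/12 = 7.438×10^6 mm⁴
I = 7.438×10^6 mm⁴ = 7.438×10^-6 m⁴
Effective length L_e = K·L = 0.5 × 3.79 = 1.895 m
P_cr = π²EI / L_e² = π² × 10.2×10⁹ × 7.438×10^-6 / 1.895² = 2.085×10^5 N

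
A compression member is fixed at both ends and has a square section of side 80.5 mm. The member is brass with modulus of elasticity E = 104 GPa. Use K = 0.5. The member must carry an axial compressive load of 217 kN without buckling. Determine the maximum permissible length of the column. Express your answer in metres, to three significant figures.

I = a⁴/12 = 80.5⁴/12 = 3.499×10^6 mm⁴
I = 3.499×10^-6 m⁴
At the buckling limit P_cr = P = 2.170×10^5 N
From P_cr = π²EI/(K·L)²:  L = (1/K)·√(π²EI/P_cr) = (1/0.5)·√(π²×1.04×10^11×3.499×10^-6/2.170×10^5)
L = 8.14 m

L_max ≈ 8.14 m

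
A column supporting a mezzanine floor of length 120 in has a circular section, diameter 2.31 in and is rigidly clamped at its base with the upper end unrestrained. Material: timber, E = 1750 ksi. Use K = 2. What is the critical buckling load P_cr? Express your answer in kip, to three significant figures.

P_cr ≈ 0.419 kip

I = πd⁴/64 = π×2.31⁴/64 = 1.398 in⁴
Effective length L_e = K·L = 2 × 120 = 240.0 in
P_cr = π²EI / L_e² = π² × 1750×10³ × 1.398 / 240.0² = 419.1 lb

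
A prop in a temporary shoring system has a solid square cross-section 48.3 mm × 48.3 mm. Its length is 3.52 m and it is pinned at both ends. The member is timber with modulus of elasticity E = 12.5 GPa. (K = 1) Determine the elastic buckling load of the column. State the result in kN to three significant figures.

I = a⁴/12 = 48.3⁴/12 = 4.535×10^5 mm⁴
I = 4.535×10^5 mm⁴ = 4.535×10^-7 m⁴
Effective length L_e = K·L = 1 × 3.52 = 3.520 m
P_cr = π²EI / L_e² = π² × 12.5×10⁹ × 4.535×10^-7 / 3.520² = 4.516×10^3 N

P_cr ≈ 4.52 kN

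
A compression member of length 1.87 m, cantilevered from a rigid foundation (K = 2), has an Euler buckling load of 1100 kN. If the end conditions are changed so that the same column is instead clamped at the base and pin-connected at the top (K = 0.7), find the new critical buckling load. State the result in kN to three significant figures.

P_cr ≈ 8980 kN

P_cr ∝ 1/K², so P_cr,new = P_cr,old × (K_old/K_new)² = 1100 × (2/0.7)²
= 1100 × 8.163 = 8980 kN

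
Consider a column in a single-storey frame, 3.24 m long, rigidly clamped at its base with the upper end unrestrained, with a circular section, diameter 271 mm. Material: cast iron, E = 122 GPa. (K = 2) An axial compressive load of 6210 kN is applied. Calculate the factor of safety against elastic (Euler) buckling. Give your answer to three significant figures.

n ≈ 1.22

I = πd⁴/64 = π×271⁴/64 = 2.648×10^8 mm⁴
I = 2.648×10^8 mm⁴ = 2.648×10^-4 m⁴
Effective length L_e = K·L = 2 × 3.24 = 6.480 m
P_cr = π²EI / L_e² = π² × 122×10⁹ × 2.648×10^-4 / 6.480² = 7.592×10^6 N
Factor of safety n = P_cr / P = 7592.0 / 6210 = 1.22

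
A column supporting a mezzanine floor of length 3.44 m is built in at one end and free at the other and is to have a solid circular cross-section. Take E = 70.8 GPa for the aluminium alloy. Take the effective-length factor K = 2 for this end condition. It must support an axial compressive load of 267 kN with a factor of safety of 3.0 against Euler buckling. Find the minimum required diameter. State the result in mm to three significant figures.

Required P_cr = n·P = 3.0 × 267 = 801.0 kN
L_e = K·L = 2 × 3.44 = 6.880 m
Required I = P_cr·L_e²/(π²E) = 8.010×10^5 × 6.880² / (π² × 7.08×10^10) = 5.426×10^-5 m⁴
I_req = 5.426×10^7 mm⁴
Solid circle: I = πd⁴/64  ⇒  d = (64I/π)^(1/4) = (64×5.426×10^7/π)^(1/4) = 182 mm

d ≈ 182 mm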